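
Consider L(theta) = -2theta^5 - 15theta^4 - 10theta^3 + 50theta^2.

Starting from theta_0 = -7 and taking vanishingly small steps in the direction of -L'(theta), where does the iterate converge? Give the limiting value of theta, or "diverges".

L'(theta) = -10theta(theta - 1)(theta + 2)(theta + 5), so L'(-7) = -5600.
Gradient descent moves in the -L' direction, i.e. theta is increasing.
The nearest critical point in that direction is theta = -5, where L'' = 900 > 0 (a local minimum). The iterate converges there.

-5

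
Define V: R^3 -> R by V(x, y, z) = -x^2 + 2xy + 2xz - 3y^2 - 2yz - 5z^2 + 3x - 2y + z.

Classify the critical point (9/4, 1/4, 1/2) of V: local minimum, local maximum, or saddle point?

The Hessian is constant: H = [[-2, 2, 2], [2, -6, -2], [2, -2, -10]].
Leading principal minors: Δ₁ = -2, Δ₂ = 8, Δ₃ = -64.
The minors alternate sign starting negative (−, +, −), so H is negative definite: a local maximum.

local maximum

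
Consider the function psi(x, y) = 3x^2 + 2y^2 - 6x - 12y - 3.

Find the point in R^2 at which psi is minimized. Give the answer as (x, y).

(1, 3)

psi(x,y) separates as P(x) + Q(y) − 3, so its minimum is min P + min Q − 3.
P'(x) = 6x - 6 vanishes at x ∈ {1}; Q'(y) = 4y - 12 vanishes at y ∈ {3}.
Local minima of P (where P''>0): P(1)=-3. Local minima of Q: Q(3)=-18.
So the global minimum of psi is P(1) + Q(3) − 3 = -3 − 18 − 3 = -24, attained at (1, 3).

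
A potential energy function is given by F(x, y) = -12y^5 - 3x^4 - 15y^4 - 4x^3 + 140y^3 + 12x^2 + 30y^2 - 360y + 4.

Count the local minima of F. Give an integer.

2

F separates as a function of x plus a function of y, so ∇F=0 decouples.
∂F/∂x = -12x(x - 1)(x + 2) = 0 at x ∈ {-2, 0, 1}; ∂F/∂y = -60(y - 2)(y - 1)(y + 1)(y + 3) = 0 at y ∈ {-3, -1, 1, 2}.
The Hessian is diagonal: diag(F_xx, F_yy). Second derivatives: F_xx(-2)=-72, F_xx(0)=24, F_xx(1)=-36; F_yy(-3)=2400, F_yy(-1)=-720, F_yy(1)=480, F_yy(2)=-900.
Local minima occur where both diagonal entries positive: (0, -3), (0, 1). Count: 2.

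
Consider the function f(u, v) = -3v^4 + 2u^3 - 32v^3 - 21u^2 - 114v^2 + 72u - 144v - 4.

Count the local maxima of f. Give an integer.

f separates as a function of u plus a function of v, so ∇f=0 decouples.
∂f/∂u = 6(u - 4)(u - 3) = 0 at u ∈ {3, 4}; ∂f/∂v = -12(v + 1)(v + 3)(v + 4) = 0 at v ∈ {-4, -3, -1}.
The Hessian is diagonal: diag(f_uu, f_vv). Second derivatives: f_uu(3)=-6, f_uu(4)=6; f_vv(-4)=-36, f_vv(-3)=24, f_vv(-1)=-72.
Local maxima occur where both diagonal entries negative: (3, -4), (3, -1). Count: 2.

2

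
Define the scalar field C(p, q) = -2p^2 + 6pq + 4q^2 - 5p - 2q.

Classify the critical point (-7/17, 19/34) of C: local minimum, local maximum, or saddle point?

saddle point

The Hessian of C is constant: H = [[-4, 6], [6, 8]].
det(H) = (-4)·8 − 6² = -68.
Since det(H) < 0, H is indefinite and the critical point is a saddle point.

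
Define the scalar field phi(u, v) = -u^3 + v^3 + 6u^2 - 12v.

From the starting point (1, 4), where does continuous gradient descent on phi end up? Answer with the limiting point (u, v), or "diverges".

phi is separable, so gradient descent decouples: u follows -∂phi/∂u, v follows -∂phi/∂v.
∂phi/∂u = -3u(u - 4); at u=1 this is 9, so u decreases.
∂phi/∂v = 3(v - 2)(v + 2); at v=4 this is 36, so v decreases.
u converges to its nearest critical value 0 (a local min of the u-part); v converges to 2. The iterate converges to (0, 2).

(0, 2)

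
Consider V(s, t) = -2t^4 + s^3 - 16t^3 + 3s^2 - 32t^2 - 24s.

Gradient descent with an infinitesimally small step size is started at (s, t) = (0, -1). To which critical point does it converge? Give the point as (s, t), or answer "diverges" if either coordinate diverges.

(2, -2)

V is separable, so gradient descent decouples: s follows -∂V/∂s, t follows -∂V/∂t.
∂V/∂s = 3(s - 2)(s + 4); at s=0 this is -24, so s increases.
∂V/∂t = -8t(t + 2)(t + 4); at t=-1 this is 24, so t decreases.
s converges to its nearest critical value 2 (a local min of the s-part); t converges to -2. The iterate converges to (2, -2).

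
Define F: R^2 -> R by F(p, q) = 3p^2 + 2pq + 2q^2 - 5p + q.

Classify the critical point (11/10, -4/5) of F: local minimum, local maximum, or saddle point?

The Hessian of F is constant: H = [[6, 2], [2, 4]].
det(H) = 6·4 − 2² = 20.
det(H) > 0 and tr(H) = 10 > 0, so H is positive definite and the point is a local minimum.

local minimum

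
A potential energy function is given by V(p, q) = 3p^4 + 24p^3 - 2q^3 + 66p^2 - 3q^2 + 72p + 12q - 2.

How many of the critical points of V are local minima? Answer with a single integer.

V separates as a function of p plus a function of q, so ∇V=0 decouples.
∂V/∂p = 12(p + 1)(p + 2)(p + 3) = 0 at p ∈ {-3, -2, -1}; ∂V/∂q = -6(q - 1)(q + 2) = 0 at q ∈ {-2, 1}.
The Hessian is diagonal: diag(V_pp, V_qq). Second derivatives: V_pp(-3)=24, V_pp(-2)=-12, V_pp(-1)=24; V_qq(-2)=18, V_qq(1)=-18.
Local minima occur where both diagonal entries positive: (-3, -2), (-1, -2). Count: 2.

2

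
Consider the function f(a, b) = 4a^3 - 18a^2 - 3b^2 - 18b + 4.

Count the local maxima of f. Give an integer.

f separates as a function of a plus a function of b, so ∇f=0 decouples.
∂f/∂a = 12a(a - 3) = 0 at a ∈ {0, 3}; ∂f/∂b = -6(b + 3) = 0 at b ∈ {-3}.
The Hessian is diagonal: diag(f_aa, f_bb). Second derivatives: f_aa(0)=-36, f_aa(3)=36; f_bb(-3)=-6.
Local maxima occur where both diagonal entries negative: (0, -3). Count: 1.

1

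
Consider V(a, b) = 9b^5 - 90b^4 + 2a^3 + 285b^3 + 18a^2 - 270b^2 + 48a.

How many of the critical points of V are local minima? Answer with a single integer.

2

V separates as a function of a plus a function of b, so ∇V=0 decouples.
∂V/∂a = 6(a + 2)(a + 4) = 0 at a ∈ {-4, -2}; ∂V/∂b = 45b(b - 4)(b - 3)(b - 1) = 0 at b ∈ {0, 1, 3, 4}.
The Hessian is diagonal: diag(V_aa, V_bb). Second derivatives: V_aa(-4)=-12, V_aa(-2)=12; V_bb(0)=-540, V_bb(1)=270, V_bb(3)=-270, V_bb(4)=540.
Local minima occur where both diagonal entries positive: (-2, 1), (-2, 4). Count: 2.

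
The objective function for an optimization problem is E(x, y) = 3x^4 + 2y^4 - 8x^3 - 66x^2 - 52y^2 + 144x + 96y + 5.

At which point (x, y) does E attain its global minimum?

(-3, -4)

E(x,y) separates as P(x) + Q(y) + 5, so its minimum is min P + min Q + 5.
P'(x) = 12(x - 4)(x - 1)(x + 3) vanishes at x ∈ {-3, 1, 4}; Q'(y) = 8(y - 3)(y - 1)(y + 4) vanishes at y ∈ {-4, 1, 3}.
Local minima of P (where P''>0): P(-3)=-567, P(4)=-224. Local minima of Q: Q(-4)=-704, Q(3)=-18.
So the global minimum of E is P(-3) + Q(-4) + 5 = -567 − 704 + 5 = -1266, attained at (-3, -4).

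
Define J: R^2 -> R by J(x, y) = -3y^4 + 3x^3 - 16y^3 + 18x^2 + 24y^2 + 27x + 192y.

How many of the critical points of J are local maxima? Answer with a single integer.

J separates as a function of x plus a function of y, so ∇J=0 decouples.
∂J/∂x = 9(x + 1)(x + 3) = 0 at x ∈ {-3, -1}; ∂J/∂y = -12(y - 2)(y + 2)(y + 4) = 0 at y ∈ {-4, -2, 2}.
The Hessian is diagonal: diag(J_xx, J_yy). Second derivatives: J_xx(-3)=-18, J_xx(-1)=18; J_yy(-4)=-144, J_yy(-2)=96, J_yy(2)=-288.
Local maxima occur where both diagonal entries negative: (-3, -4), (-3, 2). Count: 2.

2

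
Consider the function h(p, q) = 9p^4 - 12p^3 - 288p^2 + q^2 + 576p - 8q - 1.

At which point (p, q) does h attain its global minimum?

h(p,q) separates as A(p) + B(q) − 1, so its minimum is min A + min B − 1.
A'(p) = 36(p - 4)(p - 1)(p + 4) vanishes at p ∈ {-4, 1, 4}; B'(q) = 2q - 8 vanishes at q ∈ {4}.
Local minima of A (where A''>0): A(-4)=-3840, A(4)=-768. Local minima of B: B(4)=-16.
So the global minimum of h is A(-4) + B(4) − 1 = -3840 − 16 − 1 = -3857, attained at (-4, 4).

(-4, 4)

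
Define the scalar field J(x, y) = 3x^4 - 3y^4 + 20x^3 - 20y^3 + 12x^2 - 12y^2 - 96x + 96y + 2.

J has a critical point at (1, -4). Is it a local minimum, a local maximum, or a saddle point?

The mixed partial ∂²J/∂x∂y is 0, so the Hessian at any point is diag(J_xx, J_yy) = diag(12(3x^2 + 10x + 2), -12(3y^2 + 10y + 2)).
At (1, -4): H = diag(180, -120).
The eigenvalues have opposite signs, so H is indefinite: a saddle point.

saddle point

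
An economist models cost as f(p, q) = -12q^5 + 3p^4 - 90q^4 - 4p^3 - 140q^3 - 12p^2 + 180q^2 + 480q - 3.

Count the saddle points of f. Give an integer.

f separates as a function of p plus a function of q, so ∇f=0 decouples.
∂f/∂p = 12p(p - 2)(p + 1) = 0 at p ∈ {-1, 0, 2}; ∂f/∂q = -60(q - 1)(q + 1)(q + 2)(q + 4) = 0 at q ∈ {-4, -2, -1, 1}.
The Hessian is diagonal: diag(f_pp, f_qq). Second derivatives: f_pp(-1)=36, f_pp(0)=-24, f_pp(2)=72; f_qq(-4)=1800, f_qq(-2)=-360, f_qq(-1)=360, f_qq(1)=-1800.
Saddle points occur where the two diagonal entries have opposite signs: (-1, -2), (-1, 1), (0, -4), (0, -1), (2, -2), (2, 1). Count: 6.

6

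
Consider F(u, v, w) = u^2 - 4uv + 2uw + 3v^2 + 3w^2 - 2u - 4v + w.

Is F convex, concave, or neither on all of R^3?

neither

F is quadratic, so its Hessian is the constant matrix H = [[2, -4, 2], [-4, 6, 0], [2, 0, 6]].
Leading principal minors: 2, -4, -48.
Neither pattern holds ⇒ H is indefinite ⇒ neither convex nor concave.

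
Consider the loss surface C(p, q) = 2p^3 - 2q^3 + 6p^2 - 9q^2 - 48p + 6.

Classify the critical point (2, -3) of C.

local minimum

The mixed partial ∂²C/∂p∂q is 0, so the Hessian at any point is diag(C_pp, C_qq) = diag(12(p + 1), -6(2q + 3)).
At (2, -3): H = diag(36, 18).
Both eigenvalues are positive, so H is positive definite: a local minimum.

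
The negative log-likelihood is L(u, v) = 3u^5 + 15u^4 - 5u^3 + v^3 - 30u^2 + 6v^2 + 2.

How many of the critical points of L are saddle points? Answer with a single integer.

L separates as a function of u plus a function of v, so ∇L=0 decouples.
∂L/∂u = 15u(u - 1)(u + 1)(u + 4) = 0 at u ∈ {-4, -1, 0, 1}; ∂L/∂v = 3v(v + 4) = 0 at v ∈ {-4, 0}.
The Hessian is diagonal: diag(L_uu, L_vv). Second derivatives: L_uu(-4)=-900, L_uu(-1)=90, L_uu(0)=-60, L_uu(1)=150; L_vv(-4)=-12, L_vv(0)=12.
Saddle points occur where the two diagonal entries have opposite signs: (-4, 0), (-1, -4), (0, 0), (1, -4). Count: 4.

4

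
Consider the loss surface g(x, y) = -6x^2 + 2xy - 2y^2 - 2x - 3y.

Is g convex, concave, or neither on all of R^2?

concave

g is quadratic, so its Hessian is the constant matrix H = [[-12, 2], [2, -4]].
det(H) = 44, tr(H) = -16.
det(H) > 0 and tr(H) < 0, so H is negative definite everywhere: concave.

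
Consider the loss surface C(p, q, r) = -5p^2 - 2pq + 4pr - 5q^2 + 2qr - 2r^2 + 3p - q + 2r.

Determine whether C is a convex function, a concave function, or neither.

C is quadratic, so its Hessian is the constant matrix H = [[-10, -2, 4], [-2, -10, 2], [4, 2, -4]].
Leading principal minors: -10, 96, -216.
Signs alternate −, +, − ⇒ H ≺ 0 ⇒ concave.

concave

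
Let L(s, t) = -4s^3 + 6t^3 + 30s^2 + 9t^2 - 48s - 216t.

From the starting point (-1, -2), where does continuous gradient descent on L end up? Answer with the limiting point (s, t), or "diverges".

(1, 3)

L is separable, so gradient descent decouples: s follows -∂L/∂s, t follows -∂L/∂t.
∂L/∂s = -12(s - 4)(s - 1); at s=-1 this is -120, so s increases.
∂L/∂t = 18(t - 3)(t + 4); at t=-2 this is -180, so t increases.
s converges to its nearest critical value 1 (a local min of the s-part); t converges to 3. The iterate converges to (1, 3).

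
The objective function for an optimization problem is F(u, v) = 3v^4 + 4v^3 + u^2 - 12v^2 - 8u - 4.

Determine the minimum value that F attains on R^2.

-52

F(u,v) separates as P(u) + Q(v) − 4, so its minimum is min P + min Q − 4.
P'(u) = 2u - 8 vanishes at u ∈ {4}; Q'(v) = 12v(v - 1)(v + 2) vanishes at v ∈ {-2, 0, 1}.
Local minima of P (where P''>0): P(4)=-16. Local minima of Q: Q(-2)=-32, Q(1)=-5.
So the global minimum of F is P(4) + Q(-2) − 4 = -16 − 32 − 4 = -52, attained at (4, -2).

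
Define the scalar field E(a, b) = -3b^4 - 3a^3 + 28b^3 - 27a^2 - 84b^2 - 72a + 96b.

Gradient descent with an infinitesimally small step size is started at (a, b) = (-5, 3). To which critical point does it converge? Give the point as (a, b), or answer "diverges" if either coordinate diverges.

(-4, 2)

E is separable, so gradient descent decouples: a follows -∂E/∂a, b follows -∂E/∂b.
∂E/∂a = -9(a + 2)(a + 4); at a=-5 this is -27, so a increases.
∂E/∂b = -12(b - 4)(b - 2)(b - 1); at b=3 this is 24, so b decreases.
a converges to its nearest critical value -4 (a local min of the a-part); b converges to 2. The iterate converges to (-4, 2).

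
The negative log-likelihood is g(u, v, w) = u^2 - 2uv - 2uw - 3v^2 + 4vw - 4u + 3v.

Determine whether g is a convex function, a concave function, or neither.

neither

g is quadratic, so its Hessian is the constant matrix H = [[2, -2, -2], [-2, -6, 4], [-2, 4, 0]].
Leading principal minors: 2, -16, 24.
Neither pattern holds ⇒ H is indefinite ⇒ neither convex nor concave.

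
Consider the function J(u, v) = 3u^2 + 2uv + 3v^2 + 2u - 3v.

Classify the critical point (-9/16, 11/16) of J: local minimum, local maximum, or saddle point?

local minimum

The Hessian of J is constant: H = [[6, 2], [2, 6]].
det(H) = 6·6 − 2² = 32.
det(H) > 0 and tr(H) = 12 > 0, so H is positive definite and the point is a local minimum.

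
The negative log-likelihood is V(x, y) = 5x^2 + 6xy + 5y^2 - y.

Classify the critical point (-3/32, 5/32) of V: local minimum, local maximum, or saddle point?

local minimum

The Hessian of V is constant: H = [[10, 6], [6, 10]].
det(H) = 10·10 − 6² = 64.
det(H) > 0 and tr(H) = 20 > 0, so H is positive definite and the point is a local minimum.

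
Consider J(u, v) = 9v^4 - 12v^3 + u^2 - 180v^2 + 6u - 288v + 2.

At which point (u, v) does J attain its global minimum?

(-3, 4)

J(u,v) separates as P(u) + Q(v) + 2, so its minimum is min P + min Q + 2.
P'(u) = 2u + 6 vanishes at u ∈ {-3}; Q'(v) = 36(v - 4)(v + 1)(v + 2) vanishes at v ∈ {-2, -1, 4}.
Local minima of P (where P''>0): P(-3)=-9. Local minima of Q: Q(-2)=96, Q(4)=-2496.
So the global minimum of J is P(-3) + Q(4) + 2 = -9 − 2496 + 2 = -2503, attained at (-3, 4).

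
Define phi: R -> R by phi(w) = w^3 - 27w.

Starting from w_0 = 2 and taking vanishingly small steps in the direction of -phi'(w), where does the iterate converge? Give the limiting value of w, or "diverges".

3

phi'(w) = 3(w - 3)(w + 3), so phi'(2) = -15.
Gradient descent moves in the -phi' direction, i.e. w is increasing.
The nearest critical point in that direction is w = 3, where phi'' = 18 > 0 (a local minimum). The iterate converges there.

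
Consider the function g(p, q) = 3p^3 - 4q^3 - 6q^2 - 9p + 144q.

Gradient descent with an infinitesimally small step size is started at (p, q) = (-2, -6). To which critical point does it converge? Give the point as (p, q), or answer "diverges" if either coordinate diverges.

diverges

g is separable, so gradient descent decouples: p follows -∂g/∂p, q follows -∂g/∂q.
∂g/∂p = 9(p - 1)(p + 1); at p=-2 this is 27, so p decreases.
∂g/∂q = -12(q - 3)(q + 4); at q=-6 this is -216, so q increases.
The p-coordinate has no critical point in that direction and runs off to infinity.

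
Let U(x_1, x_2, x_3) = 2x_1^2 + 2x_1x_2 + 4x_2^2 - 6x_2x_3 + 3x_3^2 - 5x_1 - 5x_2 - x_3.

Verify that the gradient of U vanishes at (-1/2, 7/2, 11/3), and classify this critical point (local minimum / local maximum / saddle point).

local minimum

∇U = (4x_1 + 2x_2 - 5, 2x_1 + 8x_2 - 6x_3 - 5, -6x_2 + 6x_3 - 1); substituting (-1/2, 7/2, 11/3) gives ∇U = (0, 0, 0), so (-1/2, 7/2, 11/3) is indeed a critical point.
The Hessian is constant: H = [[4, 2, 0], [2, 8, -6], [0, -6, 6]].
Leading principal minors: Δ₁ = 4, Δ₂ = 28, Δ₃ = 24.
All leading minors are positive, so H is positive definite: a local minimum.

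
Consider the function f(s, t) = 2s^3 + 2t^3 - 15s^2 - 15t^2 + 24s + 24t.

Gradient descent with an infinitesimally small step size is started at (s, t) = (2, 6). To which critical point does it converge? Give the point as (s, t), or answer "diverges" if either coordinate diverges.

(4, 4)

f is separable, so gradient descent decouples: s follows -∂f/∂s, t follows -∂f/∂t.
∂f/∂s = 6(s - 4)(s - 1); at s=2 this is -12, so s increases.
∂f/∂t = 6(t - 4)(t - 1); at t=6 this is 60, so t decreases.
s converges to its nearest critical value 4 (a local min of the s-part); t converges to 4. The iterate converges to (4, 4).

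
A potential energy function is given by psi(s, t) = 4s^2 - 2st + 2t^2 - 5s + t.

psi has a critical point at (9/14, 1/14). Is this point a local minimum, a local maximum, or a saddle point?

The Hessian of psi is constant: H = [[8, -2], [-2, 4]].
det(H) = 8·4 − (-2)² = 28.
det(H) > 0 and tr(H) = 12 > 0, so H is positive definite and the point is a local minimum.

local minimum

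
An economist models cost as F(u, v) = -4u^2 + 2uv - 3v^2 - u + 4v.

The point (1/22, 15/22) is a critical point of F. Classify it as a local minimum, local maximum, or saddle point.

The Hessian of F is constant: H = [[-8, 2], [2, -6]].
det(H) = (-8)·(-6) − 2² = 44.
det(H) > 0 and tr(H) = -14 < 0, so H is negative definite and the point is a local maximum.

local maximum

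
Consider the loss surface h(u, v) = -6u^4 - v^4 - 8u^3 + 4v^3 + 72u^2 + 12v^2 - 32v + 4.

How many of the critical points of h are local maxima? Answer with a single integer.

h separates as a function of u plus a function of v, so ∇h=0 decouples.
∂h/∂u = -24u(u - 2)(u + 3) = 0 at u ∈ {-3, 0, 2}; ∂h/∂v = -4(v - 4)(v - 1)(v + 2) = 0 at v ∈ {-2, 1, 4}.
The Hessian is diagonal: diag(h_uu, h_vv). Second derivatives: h_uu(-3)=-360, h_uu(0)=144, h_uu(2)=-240; h_vv(-2)=-72, h_vv(1)=36, h_vv(4)=-72.
Local maxima occur where both diagonal entries negative: (-3, -2), (-3, 4), (2, -2), (2, 4). Count: 4.

4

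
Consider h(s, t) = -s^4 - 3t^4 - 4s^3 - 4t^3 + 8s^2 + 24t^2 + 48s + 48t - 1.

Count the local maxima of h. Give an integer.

4

h separates as a function of s plus a function of t, so ∇h=0 decouples.
∂h/∂s = -4(s - 2)(s + 2)(s + 3) = 0 at s ∈ {-3, -2, 2}; ∂h/∂t = -12(t - 2)(t + 1)(t + 2) = 0 at t ∈ {-2, -1, 2}.
The Hessian is diagonal: diag(h_ss, h_tt). Second derivatives: h_ss(-3)=-20, h_ss(-2)=16, h_ss(2)=-80; h_tt(-2)=-48, h_tt(-1)=36, h_tt(2)=-144.
Local maxima occur where both diagonal entries negative: (-3, -2), (-3, 2), (2, -2), (2, 2). Count: 4.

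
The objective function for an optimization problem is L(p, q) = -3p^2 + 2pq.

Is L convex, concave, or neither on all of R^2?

L is quadratic, so its Hessian is the constant matrix H = [[-6, 2], [2, 0]].
det(H) = -4, tr(H) = -6.
det(H) < 0, so H is indefinite: neither convex nor concave.

neither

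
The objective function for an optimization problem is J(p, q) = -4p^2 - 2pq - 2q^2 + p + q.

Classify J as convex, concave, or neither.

J is quadratic, so its Hessian is the constant matrix H = [[-8, -2], [-2, -4]].
det(H) = 28, tr(H) = -12.
det(H) > 0 and tr(H) < 0, so H is negative definite everywhere: concave.

concave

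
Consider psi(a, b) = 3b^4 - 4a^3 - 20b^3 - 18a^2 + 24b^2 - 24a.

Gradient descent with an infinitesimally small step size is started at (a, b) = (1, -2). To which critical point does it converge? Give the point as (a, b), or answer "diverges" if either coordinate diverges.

diverges

psi is separable, so gradient descent decouples: a follows -∂psi/∂a, b follows -∂psi/∂b.
∂psi/∂a = -12(a + 1)(a + 2); at a=1 this is -72, so a increases.
∂psi/∂b = 12b(b - 4)(b - 1); at b=-2 this is -432, so b increases.
The a-coordinate has no critical point in that direction and runs off to infinity.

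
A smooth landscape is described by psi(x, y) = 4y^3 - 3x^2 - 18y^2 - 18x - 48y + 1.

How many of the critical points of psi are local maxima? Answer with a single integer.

1

psi separates as a function of x plus a function of y, so ∇psi=0 decouples.
∂psi/∂x = -6(x + 3) = 0 at x ∈ {-3}; ∂psi/∂y = 12(y - 4)(y + 1) = 0 at y ∈ {-1, 4}.
The Hessian is diagonal: diag(psi_xx, psi_yy). Second derivatives: psi_xx(-3)=-6; psi_yy(-1)=-60, psi_yy(4)=60.
Local maxima occur where both diagonal entries negative: (-3, -1). Count: 1.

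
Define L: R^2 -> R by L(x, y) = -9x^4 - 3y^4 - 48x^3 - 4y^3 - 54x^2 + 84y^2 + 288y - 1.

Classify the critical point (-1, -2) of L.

local minimum

The mixed partial ∂²L/∂x∂y is 0, so the Hessian at any point is diag(L_xx, L_yy) = diag(-36(3x^2 + 8x + 3), 12(-3y^2 - 2y + 14)).
At (-1, -2): H = diag(72, 72).
Both eigenvalues are positive, so H is positive definite: a local minimum.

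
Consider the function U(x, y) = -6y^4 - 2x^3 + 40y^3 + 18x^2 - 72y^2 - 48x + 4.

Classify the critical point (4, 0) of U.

local maximum

The mixed partial ∂²U/∂x∂y is 0, so the Hessian at any point is diag(U_xx, U_yy) = diag(12(-x + 3), 24(-3y^2 + 10y - 6)).
At (4, 0): H = diag(-12, -144).
Both eigenvalues are negative, so H is negative definite: a local maximum.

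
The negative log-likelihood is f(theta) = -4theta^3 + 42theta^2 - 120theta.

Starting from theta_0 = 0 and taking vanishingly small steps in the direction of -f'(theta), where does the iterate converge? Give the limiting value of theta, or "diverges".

f'(theta) = -12(theta - 5)(theta - 2), so f'(0) = -120.
Gradient descent moves in the -f' direction, i.e. theta is increasing.
The nearest critical point in that direction is theta = 2, where f'' = 36 > 0 (a local minimum). The iterate converges there.

2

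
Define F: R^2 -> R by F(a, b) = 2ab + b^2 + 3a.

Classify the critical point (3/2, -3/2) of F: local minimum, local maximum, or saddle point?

The Hessian of F is constant: H = [[0, 2], [2, 2]].
det(H) = 0·2 − 2² = -4.
Since det(H) < 0, H is indefinite and the critical point is a saddle point.

saddle point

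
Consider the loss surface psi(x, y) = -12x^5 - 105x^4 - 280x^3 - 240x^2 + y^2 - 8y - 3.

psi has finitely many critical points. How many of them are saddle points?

2

psi separates as a function of x plus a function of y, so ∇psi=0 decouples.
∂psi/∂x = -60x(x + 1)(x + 2)(x + 4) = 0 at x ∈ {-4, -2, -1, 0}; ∂psi/∂y = 2(y - 4) = 0 at y ∈ {4}.
The Hessian is diagonal: diag(psi_xx, psi_yy). Second derivatives: psi_xx(-4)=1440, psi_xx(-2)=-240, psi_xx(-1)=180, psi_xx(0)=-480; psi_yy(4)=2.
Saddle points occur where the two diagonal entries have opposite signs: (-2, 4), (0, 4). Count: 2.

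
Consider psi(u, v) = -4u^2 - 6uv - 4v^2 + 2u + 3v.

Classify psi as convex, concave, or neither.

psi is quadratic, so its Hessian is the constant matrix H = [[-8, -6], [-6, -8]].
det(H) = 28, tr(H) = -16.
det(H) > 0 and tr(H) < 0, so H is negative definite everywhere: concave.

concave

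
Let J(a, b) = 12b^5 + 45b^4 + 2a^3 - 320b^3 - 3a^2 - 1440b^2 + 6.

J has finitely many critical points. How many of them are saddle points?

J separates as a function of a plus a function of b, so ∇J=0 decouples.
∂J/∂a = 6a(a - 1) = 0 at a ∈ {0, 1}; ∂J/∂b = 60b(b - 4)(b + 3)(b + 4) = 0 at b ∈ {-4, -3, 0, 4}.
The Hessian is diagonal: diag(J_aa, J_bb). Second derivatives: J_aa(0)=-6, J_aa(1)=6; J_bb(-4)=-1920, J_bb(-3)=1260, J_bb(0)=-2880, J_bb(4)=13440.
Saddle points occur where the two diagonal entries have opposite signs: (0, -3), (0, 4), (1, -4), (1, 0). Count: 4.

4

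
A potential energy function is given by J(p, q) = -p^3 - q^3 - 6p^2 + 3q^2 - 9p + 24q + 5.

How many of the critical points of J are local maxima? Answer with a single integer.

J separates as a function of p plus a function of q, so ∇J=0 decouples.
∂J/∂p = -3(p + 1)(p + 3) = 0 at p ∈ {-3, -1}; ∂J/∂q = -3(q - 4)(q + 2) = 0 at q ∈ {-2, 4}.
The Hessian is diagonal: diag(J_pp, J_qq). Second derivatives: J_pp(-3)=6, J_pp(-1)=-6; J_qq(-2)=18, J_qq(4)=-18.
Local maxima occur where both diagonal entries negative: (-1, 4). Count: 1.

1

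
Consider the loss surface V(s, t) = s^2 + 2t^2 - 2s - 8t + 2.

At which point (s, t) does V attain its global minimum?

V(s,t) separates as P(s) + Q(t) + 2, so its minimum is min P + min Q + 2.
P'(s) = 2s - 2 vanishes at s ∈ {1}; Q'(t) = 4(t - 2) vanishes at t ∈ {2}.
Local minima of P (where P''>0): P(1)=-1. Local minima of Q: Q(2)=-8.
So the global minimum of V is P(1) + Q(2) + 2 = -1 − 8 + 2 = -7, attained at (1, 2).

(1, 2)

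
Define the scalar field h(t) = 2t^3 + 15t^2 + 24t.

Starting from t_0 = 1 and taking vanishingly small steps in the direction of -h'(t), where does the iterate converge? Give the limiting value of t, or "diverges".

-1

h'(t) = 6(t + 1)(t + 4), so h'(1) = 60.
Gradient descent moves in the -h' direction, i.e. t is decreasing.
The nearest critical point in that direction is t = -1, where h'' = 18 > 0 (a local minimum). The iterate converges there.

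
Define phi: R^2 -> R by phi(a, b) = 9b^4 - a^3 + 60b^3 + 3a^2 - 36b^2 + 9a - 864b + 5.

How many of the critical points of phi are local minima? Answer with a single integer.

2

phi separates as a function of a plus a function of b, so ∇phi=0 decouples.
∂phi/∂a = -3(a - 3)(a + 1) = 0 at a ∈ {-1, 3}; ∂phi/∂b = 36(b - 2)(b + 3)(b + 4) = 0 at b ∈ {-4, -3, 2}.
The Hessian is diagonal: diag(phi_aa, phi_bb). Second derivatives: phi_aa(-1)=12, phi_aa(3)=-12; phi_bb(-4)=216, phi_bb(-3)=-180, phi_bb(2)=1080.
Local minima occur where both diagonal entries positive: (-1, -4), (-1, 2). Count: 2.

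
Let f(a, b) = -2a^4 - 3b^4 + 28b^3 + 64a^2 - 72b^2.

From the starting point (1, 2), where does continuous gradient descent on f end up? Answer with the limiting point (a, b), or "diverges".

(0, 3)

f is separable, so gradient descent decouples: a follows -∂f/∂a, b follows -∂f/∂b.
∂f/∂a = -8a(a - 4)(a + 4); at a=1 this is 120, so a decreases.
∂f/∂b = -12b(b - 4)(b - 3); at b=2 this is -48, so b increases.
a converges to its nearest critical value 0 (a local min of the a-part); b converges to 3. The iterate converges to (0, 3).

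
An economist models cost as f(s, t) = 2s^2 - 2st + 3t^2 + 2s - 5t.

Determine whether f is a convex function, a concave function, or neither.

f is quadratic, so its Hessian is the constant matrix H = [[4, -2], [-2, 6]].
det(H) = 20, tr(H) = 10.
det(H) > 0 and tr(H) > 0, so H is positive definite everywhere: convex.

convex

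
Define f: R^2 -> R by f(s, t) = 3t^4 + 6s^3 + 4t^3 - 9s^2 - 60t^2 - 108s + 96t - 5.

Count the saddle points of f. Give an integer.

f separates as a function of s plus a function of t, so ∇f=0 decouples.
∂f/∂s = 18(s - 3)(s + 2) = 0 at s ∈ {-2, 3}; ∂f/∂t = 12(t - 2)(t - 1)(t + 4) = 0 at t ∈ {-4, 1, 2}.
The Hessian is diagonal: diag(f_ss, f_tt). Second derivatives: f_ss(-2)=-90, f_ss(3)=90; f_tt(-4)=360, f_tt(1)=-60, f_tt(2)=72.
Saddle points occur where the two diagonal entries have opposite signs: (-2, -4), (-2, 2), (3, 1). Count: 3.

3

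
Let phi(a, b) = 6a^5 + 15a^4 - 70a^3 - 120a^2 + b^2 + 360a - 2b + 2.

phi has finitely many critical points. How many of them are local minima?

2

phi separates as a function of a plus a function of b, so ∇phi=0 decouples.
∂phi/∂a = 30(a - 2)(a - 1)(a + 2)(a + 3) = 0 at a ∈ {-3, -2, 1, 2}; ∂phi/∂b = 2(b - 1) = 0 at b ∈ {1}.
The Hessian is diagonal: diag(phi_aa, phi_bb). Second derivatives: phi_aa(-3)=-600, phi_aa(-2)=360, phi_aa(1)=-360, phi_aa(2)=600; phi_bb(1)=2.
Local minima occur where both diagonal entries positive: (-2, 1), (2, 1). Count: 2.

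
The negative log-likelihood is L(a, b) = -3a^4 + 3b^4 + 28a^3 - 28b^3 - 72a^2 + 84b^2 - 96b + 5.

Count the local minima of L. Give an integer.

2

L separates as a function of a plus a function of b, so ∇L=0 decouples.
∂L/∂a = -12a(a - 4)(a - 3) = 0 at a ∈ {0, 3, 4}; ∂L/∂b = 12(b - 4)(b - 2)(b - 1) = 0 at b ∈ {1, 2, 4}.
The Hessian is diagonal: diag(L_aa, L_bb). Second derivatives: L_aa(0)=-144, L_aa(3)=36, L_aa(4)=-48; L_bb(1)=36, L_bb(2)=-24, L_bb(4)=72.
Local minima occur where both diagonal entries positive: (3, 1), (3, 4). Count: 2.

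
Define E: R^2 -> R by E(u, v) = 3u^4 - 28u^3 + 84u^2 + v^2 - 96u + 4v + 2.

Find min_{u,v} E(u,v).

-66

E(u,v) separates as P(u) + Q(v) + 2, so its minimum is min P + min Q + 2.
P'(u) = 12(u - 4)(u - 2)(u - 1) vanishes at u ∈ {1, 2, 4}; Q'(v) = 2v + 4 vanishes at v ∈ {-2}.
Local minima of P (where P''>0): P(1)=-37, P(4)=-64. Local minima of Q: Q(-2)=-4.
So the global minimum of E is P(4) + Q(-2) + 2 = -64 − 4 + 2 = -66, attained at (4, -2).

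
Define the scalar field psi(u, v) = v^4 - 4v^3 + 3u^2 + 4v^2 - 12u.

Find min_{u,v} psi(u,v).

-12

psi(u,v) separates as P(u) + Q(v), so its minimum is min P + min Q.
P'(u) = 6u - 12 vanishes at u ∈ {2}; Q'(v) = 4v(v - 2)(v - 1) vanishes at v ∈ {0, 1, 2}.
Local minima of P (where P''>0): P(2)=-12. Local minima of Q: Q(0)=0, Q(2)=0.
So the global minimum of psi is P(2) + Q(0) = -12 + 0 = -12, attained at (2, 0).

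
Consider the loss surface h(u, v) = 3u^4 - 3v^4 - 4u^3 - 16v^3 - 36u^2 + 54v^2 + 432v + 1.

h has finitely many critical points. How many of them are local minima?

h separates as a function of u plus a function of v, so ∇h=0 decouples.
∂h/∂u = 12u(u - 3)(u + 2) = 0 at u ∈ {-2, 0, 3}; ∂h/∂v = -12(v - 3)(v + 3)(v + 4) = 0 at v ∈ {-4, -3, 3}.
The Hessian is diagonal: diag(h_uu, h_vv). Second derivatives: h_uu(-2)=120, h_uu(0)=-72, h_uu(3)=180; h_vv(-4)=-84, h_vv(-3)=72, h_vv(3)=-504.
Local minima occur where both diagonal entries positive: (-2, -3), (3, -3). Count: 2.

2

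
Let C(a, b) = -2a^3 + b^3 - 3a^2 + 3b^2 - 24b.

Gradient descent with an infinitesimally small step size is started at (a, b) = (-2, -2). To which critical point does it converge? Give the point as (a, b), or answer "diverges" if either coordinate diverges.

(-1, 2)

C is separable, so gradient descent decouples: a follows -∂C/∂a, b follows -∂C/∂b.
∂C/∂a = -6a(a + 1); at a=-2 this is -12, so a increases.
∂C/∂b = 3(b - 2)(b + 4); at b=-2 this is -24, so b increases.
a converges to its nearest critical value -1 (a local min of the a-part); b converges to 2. The iterate converges to (-1, 2).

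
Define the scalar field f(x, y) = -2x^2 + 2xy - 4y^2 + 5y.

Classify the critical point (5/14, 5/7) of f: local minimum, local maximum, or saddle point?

The Hessian of f is constant: H = [[-4, 2], [2, -8]].
det(H) = (-4)·(-8) − 2² = 28.
det(H) > 0 and tr(H) = -12 < 0, so H is negative definite and the point is a local maximum.

local maximum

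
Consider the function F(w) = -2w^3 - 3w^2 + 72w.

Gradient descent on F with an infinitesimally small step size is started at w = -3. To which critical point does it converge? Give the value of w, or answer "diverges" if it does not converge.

-4

F'(w) = -6(w - 3)(w + 4), so F'(-3) = 36.
Gradient descent moves in the -F' direction, i.e. w is decreasing.
The nearest critical point in that direction is w = -4, where F'' = 42 > 0 (a local minimum). The iterate converges there.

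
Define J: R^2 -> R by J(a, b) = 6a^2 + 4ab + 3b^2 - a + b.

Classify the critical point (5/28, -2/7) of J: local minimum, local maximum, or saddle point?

The Hessian of J is constant: H = [[12, 4], [4, 6]].
det(H) = 12·6 − 4² = 56.
det(H) > 0 and tr(H) = 18 > 0, so H is positive definite and the point is a local minimum.

local minimum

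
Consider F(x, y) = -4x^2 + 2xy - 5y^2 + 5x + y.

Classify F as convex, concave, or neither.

concave

F is quadratic, so its Hessian is the constant matrix H = [[-8, 2], [2, -10]].
det(H) = 76, tr(H) = -18.
det(H) > 0 and tr(H) < 0, so H is negative definite everywhere: concave.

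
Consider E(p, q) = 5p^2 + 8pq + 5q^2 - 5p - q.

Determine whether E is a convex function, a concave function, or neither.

E is quadratic, so its Hessian is the constant matrix H = [[10, 8], [8, 10]].
det(H) = 36, tr(H) = 20.
det(H) > 0 and tr(H) > 0, so H is positive definite everywhere: convex.

convex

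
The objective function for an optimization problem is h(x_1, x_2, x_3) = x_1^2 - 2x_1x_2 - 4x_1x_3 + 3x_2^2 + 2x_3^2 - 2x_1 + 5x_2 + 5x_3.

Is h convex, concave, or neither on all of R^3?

neither

h is quadratic, so its Hessian is the constant matrix H = [[2, -2, -4], [-2, 6, 0], [-4, 0, 4]].
Leading principal minors: 2, 8, -64.
Neither pattern holds ⇒ H is indefinite ⇒ neither convex nor concave.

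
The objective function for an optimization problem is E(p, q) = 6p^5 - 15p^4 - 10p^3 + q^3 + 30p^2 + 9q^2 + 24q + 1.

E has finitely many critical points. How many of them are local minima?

E separates as a function of p plus a function of q, so ∇E=0 decouples.
∂E/∂p = 30p(p - 2)(p - 1)(p + 1) = 0 at p ∈ {-1, 0, 1, 2}; ∂E/∂q = 3(q + 2)(q + 4) = 0 at q ∈ {-4, -2}.
The Hessian is diagonal: diag(E_pp, E_qq). Second derivatives: E_pp(-1)=-180, E_pp(0)=60, E_pp(1)=-60, E_pp(2)=180; E_qq(-4)=-6, E_qq(-2)=6.
Local minima occur where both diagonal entries positive: (0, -2), (2, -2). Count: 2.

2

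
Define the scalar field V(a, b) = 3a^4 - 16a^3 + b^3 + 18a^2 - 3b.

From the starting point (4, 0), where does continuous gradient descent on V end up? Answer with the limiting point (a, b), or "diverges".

V is separable, so gradient descent decouples: a follows -∂V/∂a, b follows -∂V/∂b.
∂V/∂a = 12a(a - 3)(a - 1); at a=4 this is 144, so a decreases.
∂V/∂b = 3(b - 1)(b + 1); at b=0 this is -3, so b increases.
a converges to its nearest critical value 3 (a local min of the a-part); b converges to 1. The iterate converges to (3, 1).

(3, 1)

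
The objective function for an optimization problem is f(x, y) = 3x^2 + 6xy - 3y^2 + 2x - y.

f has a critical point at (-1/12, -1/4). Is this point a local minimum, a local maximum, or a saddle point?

saddle point

The Hessian of f is constant: H = [[6, 6], [6, -6]].
det(H) = 6·(-6) − 6² = -72.
Since det(H) < 0, H is indefinite and the critical point is a saddle point.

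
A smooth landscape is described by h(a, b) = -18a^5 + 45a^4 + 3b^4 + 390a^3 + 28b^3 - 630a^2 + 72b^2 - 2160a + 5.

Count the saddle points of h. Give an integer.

6

h separates as a function of a plus a function of b, so ∇h=0 decouples.
∂h/∂a = -90(a - 4)(a - 2)(a + 1)(a + 3) = 0 at a ∈ {-3, -1, 2, 4}; ∂h/∂b = 12b(b + 3)(b + 4) = 0 at b ∈ {-4, -3, 0}.
The Hessian is diagonal: diag(h_aa, h_bb). Second derivatives: h_aa(-3)=6300, h_aa(-1)=-2700, h_aa(2)=2700, h_aa(4)=-6300; h_bb(-4)=48, h_bb(-3)=-36, h_bb(0)=144.
Saddle points occur where the two diagonal entries have opposite signs: (-3, -3), (-1, -4), (-1, 0), (2, -3), (4, -4), (4, 0). Count: 6.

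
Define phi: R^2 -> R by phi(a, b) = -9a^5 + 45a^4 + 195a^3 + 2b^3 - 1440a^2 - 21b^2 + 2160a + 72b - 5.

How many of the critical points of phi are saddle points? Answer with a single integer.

4

phi separates as a function of a plus a function of b, so ∇phi=0 decouples.
∂phi/∂a = -45(a - 4)(a - 3)(a - 1)(a + 4) = 0 at a ∈ {-4, 1, 3, 4}; ∂phi/∂b = 6(b - 4)(b - 3) = 0 at b ∈ {3, 4}.
The Hessian is diagonal: diag(phi_aa, phi_bb). Second derivatives: phi_aa(-4)=12600, phi_aa(1)=-1350, phi_aa(3)=630, phi_aa(4)=-1080; phi_bb(3)=-6, phi_bb(4)=6.
Saddle points occur where the two diagonal entries have opposite signs: (-4, 3), (1, 4), (3, 3), (4, 4). Count: 4.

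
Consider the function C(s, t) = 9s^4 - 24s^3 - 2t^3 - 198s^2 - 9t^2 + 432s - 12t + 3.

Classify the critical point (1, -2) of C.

saddle point

The mixed partial ∂²C/∂s∂t is 0, so the Hessian at any point is diag(C_ss, C_tt) = diag(36(3s^2 - 4s - 11), -6(2t + 3)).
At (1, -2): H = diag(-432, 6).
The eigenvalues have opposite signs, so H is indefinite: a saddle point.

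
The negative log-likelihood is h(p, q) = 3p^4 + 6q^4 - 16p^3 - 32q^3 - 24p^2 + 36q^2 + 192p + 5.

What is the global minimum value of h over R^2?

h(p,q) separates as A(p) + B(q) + 5, so its minimum is min A + min B + 5.
A'(p) = 12(p - 4)(p - 2)(p + 2) vanishes at p ∈ {-2, 2, 4}; B'(q) = 24q(q - 3)(q - 1) vanishes at q ∈ {0, 1, 3}.
Local minima of A (where A''>0): A(-2)=-304, A(4)=128. Local minima of B: B(0)=0, B(3)=-54.
So the global minimum of h is A(-2) + B(3) + 5 = -304 − 54 + 5 = -353, attained at (-2, 3).

-353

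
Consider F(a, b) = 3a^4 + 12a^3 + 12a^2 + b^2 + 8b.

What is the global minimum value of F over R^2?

-16

F(a,b) separates as P(a) + Q(b), so its minimum is min P + min Q.
P'(a) = 12a(a + 1)(a + 2) vanishes at a ∈ {-2, -1, 0}; Q'(b) = 2b + 8 vanishes at b ∈ {-4}.
Local minima of P (where P''>0): P(-2)=0, P(0)=0. Local minima of Q: Q(-4)=-16.
So the global minimum of F is P(-2) + Q(-4) = 0 − 16 = -16, attained at (-2, -4).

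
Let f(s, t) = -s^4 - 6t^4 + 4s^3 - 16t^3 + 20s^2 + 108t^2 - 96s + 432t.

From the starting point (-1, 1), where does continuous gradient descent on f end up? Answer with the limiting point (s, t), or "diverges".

(2, -2)

f is separable, so gradient descent decouples: s follows -∂f/∂s, t follows -∂f/∂t.
∂f/∂s = -4(s - 4)(s - 2)(s + 3); at s=-1 this is -120, so s increases.
∂f/∂t = -24(t - 3)(t + 2)(t + 3); at t=1 this is 576, so t decreases.
s converges to its nearest critical value 2 (a local min of the s-part); t converges to -2. The iterate converges to (2, -2).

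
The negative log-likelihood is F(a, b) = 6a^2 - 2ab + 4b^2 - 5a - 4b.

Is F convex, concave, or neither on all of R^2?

F is quadratic, so its Hessian is the constant matrix H = [[12, -2], [-2, 8]].
det(H) = 92, tr(H) = 20.
det(H) > 0 and tr(H) > 0, so H is positive definite everywhere: convex.

convex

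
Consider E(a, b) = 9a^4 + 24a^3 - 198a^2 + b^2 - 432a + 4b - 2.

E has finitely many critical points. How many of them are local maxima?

0

E separates as a function of a plus a function of b, so ∇E=0 decouples.
∂E/∂a = 36(a - 3)(a + 1)(a + 4) = 0 at a ∈ {-4, -1, 3}; ∂E/∂b = 2(b + 2) = 0 at b ∈ {-2}.
The Hessian is diagonal: diag(E_aa, E_bb). Second derivatives: E_aa(-4)=756, E_aa(-1)=-432, E_aa(3)=1008; E_bb(-2)=2.
Local maxima occur where both diagonal entries negative: none. Count: 0.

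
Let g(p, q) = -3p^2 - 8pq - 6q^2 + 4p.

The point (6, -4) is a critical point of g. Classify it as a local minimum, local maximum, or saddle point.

local maximum

The Hessian of g is constant: H = [[-6, -8], [-8, -12]].
det(H) = (-6)·(-12) − (-8)² = 8.
det(H) > 0 and tr(H) = -18 < 0, so H is negative definite and the point is a local maximum.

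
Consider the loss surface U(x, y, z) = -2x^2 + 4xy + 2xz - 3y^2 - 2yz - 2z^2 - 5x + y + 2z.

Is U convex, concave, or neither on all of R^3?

U is quadratic, so its Hessian is the constant matrix H = [[-4, 4, 2], [4, -6, -2], [2, -2, -4]].
Leading principal minors: -4, 8, -24.
Signs alternate −, +, − ⇒ H ≺ 0 ⇒ concave.

concave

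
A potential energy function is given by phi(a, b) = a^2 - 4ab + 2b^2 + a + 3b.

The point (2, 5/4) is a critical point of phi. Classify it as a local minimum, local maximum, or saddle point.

The Hessian of phi is constant: H = [[2, -4], [-4, 4]].
det(H) = 2·4 − (-4)² = -8.
Since det(H) < 0, H is indefinite and the critical point is a saddle point.

saddle point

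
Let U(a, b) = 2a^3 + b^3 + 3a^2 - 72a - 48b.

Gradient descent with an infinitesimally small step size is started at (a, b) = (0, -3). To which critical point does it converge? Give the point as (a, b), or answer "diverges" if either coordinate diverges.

(3, 4)

U is separable, so gradient descent decouples: a follows -∂U/∂a, b follows -∂U/∂b.
∂U/∂a = 6(a - 3)(a + 4); at a=0 this is -72, so a increases.
∂U/∂b = 3(b - 4)(b + 4); at b=-3 this is -21, so b increases.
a converges to its nearest critical value 3 (a local min of the a-part); b converges to 4. The iterate converges to (3, 4).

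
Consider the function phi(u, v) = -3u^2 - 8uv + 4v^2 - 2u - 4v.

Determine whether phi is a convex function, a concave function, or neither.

neither

phi is quadratic, so its Hessian is the constant matrix H = [[-6, -8], [-8, 8]].
det(H) = -112, tr(H) = 2.
det(H) < 0, so H is indefinite: neither convex nor concave.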